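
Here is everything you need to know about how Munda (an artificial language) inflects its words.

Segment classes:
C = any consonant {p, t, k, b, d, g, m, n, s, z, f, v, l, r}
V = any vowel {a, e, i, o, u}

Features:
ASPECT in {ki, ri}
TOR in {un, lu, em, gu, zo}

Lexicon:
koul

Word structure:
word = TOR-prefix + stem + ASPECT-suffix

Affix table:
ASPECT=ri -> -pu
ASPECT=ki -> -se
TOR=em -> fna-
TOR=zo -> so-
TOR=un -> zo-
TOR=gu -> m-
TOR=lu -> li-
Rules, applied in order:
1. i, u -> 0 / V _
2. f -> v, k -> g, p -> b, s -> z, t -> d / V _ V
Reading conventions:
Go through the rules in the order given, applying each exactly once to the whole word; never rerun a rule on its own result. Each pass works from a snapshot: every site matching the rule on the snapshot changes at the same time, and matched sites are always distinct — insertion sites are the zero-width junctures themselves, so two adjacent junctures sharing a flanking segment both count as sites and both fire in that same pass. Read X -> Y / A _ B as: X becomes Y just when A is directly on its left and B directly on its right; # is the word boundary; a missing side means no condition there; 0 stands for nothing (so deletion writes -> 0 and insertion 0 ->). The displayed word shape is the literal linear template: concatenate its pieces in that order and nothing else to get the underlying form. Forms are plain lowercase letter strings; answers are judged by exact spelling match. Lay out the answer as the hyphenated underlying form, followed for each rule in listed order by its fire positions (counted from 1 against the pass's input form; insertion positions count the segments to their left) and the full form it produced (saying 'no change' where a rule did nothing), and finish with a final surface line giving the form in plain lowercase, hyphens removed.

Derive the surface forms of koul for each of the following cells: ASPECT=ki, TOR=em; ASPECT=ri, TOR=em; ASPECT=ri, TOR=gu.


cell ASPECT=ki, TOR=em:
underlying: fna-koul-se
1. i, u -> 0 / V _: fires at position(s) 6: fnakolse
2. f -> v, k -> g, p -> b, s -> z, t -> d / V _ V: fires at position(s) 4: fnagolse
surface: fnagolse

cell ASPECT=ri, TOR=em:
underlying: fna-koul-pu
1. i, u -> 0 / V _: fires at position(s) 6: fnakolpu
2. f -> v, k -> g, p -> b, s -> z, t -> d / V _ V: fires at position(s) 4: fnagolpu
surface: fnagolpu

cell ASPECT=ri, TOR=gu:
underlying: m-koul-pu
1. i, u -> 0 / V _: fires at position(s) 4: mkolpu
2. f -> v, k -> g, p -> b, s -> z, t -> d / V _ V: no change
surface: mkolpu


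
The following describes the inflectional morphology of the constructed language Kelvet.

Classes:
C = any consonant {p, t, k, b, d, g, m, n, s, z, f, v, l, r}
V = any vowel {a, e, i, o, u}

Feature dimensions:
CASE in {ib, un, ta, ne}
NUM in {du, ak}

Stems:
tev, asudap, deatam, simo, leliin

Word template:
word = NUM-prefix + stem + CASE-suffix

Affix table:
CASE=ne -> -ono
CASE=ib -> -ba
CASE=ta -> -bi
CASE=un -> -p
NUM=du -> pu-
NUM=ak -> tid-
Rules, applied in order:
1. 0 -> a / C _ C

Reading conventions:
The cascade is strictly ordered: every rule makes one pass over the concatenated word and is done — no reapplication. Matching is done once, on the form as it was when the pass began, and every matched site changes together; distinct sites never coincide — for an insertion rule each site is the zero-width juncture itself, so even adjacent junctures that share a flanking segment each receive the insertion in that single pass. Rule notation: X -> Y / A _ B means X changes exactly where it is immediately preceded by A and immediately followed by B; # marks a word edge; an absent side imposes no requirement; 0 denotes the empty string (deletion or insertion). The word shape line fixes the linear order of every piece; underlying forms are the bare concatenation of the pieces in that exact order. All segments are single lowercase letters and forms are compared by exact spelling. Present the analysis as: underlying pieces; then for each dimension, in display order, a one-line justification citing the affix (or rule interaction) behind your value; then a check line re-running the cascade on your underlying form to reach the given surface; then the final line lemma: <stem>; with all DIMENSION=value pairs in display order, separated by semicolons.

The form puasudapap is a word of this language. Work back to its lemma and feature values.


underlying: pu-asudap-p
CASE=un - signalled by the affix -p
NUM=du - signalled by the affix pu-
check: puasudapp -> puasudapap
lemma: asudap; CASE=un; NUM=du


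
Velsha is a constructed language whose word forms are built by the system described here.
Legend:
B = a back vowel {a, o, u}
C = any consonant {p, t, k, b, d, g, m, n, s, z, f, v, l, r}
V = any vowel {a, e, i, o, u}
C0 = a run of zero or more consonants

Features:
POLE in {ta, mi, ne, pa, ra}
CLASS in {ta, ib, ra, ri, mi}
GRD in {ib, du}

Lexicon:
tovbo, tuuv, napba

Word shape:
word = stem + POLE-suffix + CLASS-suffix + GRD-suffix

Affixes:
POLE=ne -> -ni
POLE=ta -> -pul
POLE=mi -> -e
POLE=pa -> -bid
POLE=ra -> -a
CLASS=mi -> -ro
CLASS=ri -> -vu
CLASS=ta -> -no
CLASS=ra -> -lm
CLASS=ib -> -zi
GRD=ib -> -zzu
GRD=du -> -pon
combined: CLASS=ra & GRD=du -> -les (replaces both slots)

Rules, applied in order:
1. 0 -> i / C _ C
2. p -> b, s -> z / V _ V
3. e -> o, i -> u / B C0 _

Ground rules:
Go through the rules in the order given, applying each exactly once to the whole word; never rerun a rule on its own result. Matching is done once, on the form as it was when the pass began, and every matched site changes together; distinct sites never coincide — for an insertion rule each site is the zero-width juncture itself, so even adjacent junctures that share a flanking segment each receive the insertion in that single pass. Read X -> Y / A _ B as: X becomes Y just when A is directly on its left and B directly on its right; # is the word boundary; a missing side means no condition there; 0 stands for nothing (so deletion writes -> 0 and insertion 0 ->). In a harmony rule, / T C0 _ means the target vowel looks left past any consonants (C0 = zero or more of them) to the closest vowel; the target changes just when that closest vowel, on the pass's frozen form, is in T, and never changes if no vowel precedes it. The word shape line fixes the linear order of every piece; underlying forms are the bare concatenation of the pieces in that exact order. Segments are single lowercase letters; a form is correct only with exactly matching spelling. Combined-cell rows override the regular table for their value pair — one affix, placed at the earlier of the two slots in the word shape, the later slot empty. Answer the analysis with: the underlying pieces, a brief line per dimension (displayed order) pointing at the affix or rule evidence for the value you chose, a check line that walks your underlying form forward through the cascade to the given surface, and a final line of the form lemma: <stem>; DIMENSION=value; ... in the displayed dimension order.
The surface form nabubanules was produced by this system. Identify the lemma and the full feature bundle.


underlying: napba-ni-les
POLE=ne - signalled by the affix -ni
CLASS=ra - signalled by the combined affix row
GRD=du - signalled by the combined affix row
check: napbaniles -> napibaniles -> nabibaniles -> nabubanules
lemma: napba; POLE=ne; CLASS=ra; GRD=du


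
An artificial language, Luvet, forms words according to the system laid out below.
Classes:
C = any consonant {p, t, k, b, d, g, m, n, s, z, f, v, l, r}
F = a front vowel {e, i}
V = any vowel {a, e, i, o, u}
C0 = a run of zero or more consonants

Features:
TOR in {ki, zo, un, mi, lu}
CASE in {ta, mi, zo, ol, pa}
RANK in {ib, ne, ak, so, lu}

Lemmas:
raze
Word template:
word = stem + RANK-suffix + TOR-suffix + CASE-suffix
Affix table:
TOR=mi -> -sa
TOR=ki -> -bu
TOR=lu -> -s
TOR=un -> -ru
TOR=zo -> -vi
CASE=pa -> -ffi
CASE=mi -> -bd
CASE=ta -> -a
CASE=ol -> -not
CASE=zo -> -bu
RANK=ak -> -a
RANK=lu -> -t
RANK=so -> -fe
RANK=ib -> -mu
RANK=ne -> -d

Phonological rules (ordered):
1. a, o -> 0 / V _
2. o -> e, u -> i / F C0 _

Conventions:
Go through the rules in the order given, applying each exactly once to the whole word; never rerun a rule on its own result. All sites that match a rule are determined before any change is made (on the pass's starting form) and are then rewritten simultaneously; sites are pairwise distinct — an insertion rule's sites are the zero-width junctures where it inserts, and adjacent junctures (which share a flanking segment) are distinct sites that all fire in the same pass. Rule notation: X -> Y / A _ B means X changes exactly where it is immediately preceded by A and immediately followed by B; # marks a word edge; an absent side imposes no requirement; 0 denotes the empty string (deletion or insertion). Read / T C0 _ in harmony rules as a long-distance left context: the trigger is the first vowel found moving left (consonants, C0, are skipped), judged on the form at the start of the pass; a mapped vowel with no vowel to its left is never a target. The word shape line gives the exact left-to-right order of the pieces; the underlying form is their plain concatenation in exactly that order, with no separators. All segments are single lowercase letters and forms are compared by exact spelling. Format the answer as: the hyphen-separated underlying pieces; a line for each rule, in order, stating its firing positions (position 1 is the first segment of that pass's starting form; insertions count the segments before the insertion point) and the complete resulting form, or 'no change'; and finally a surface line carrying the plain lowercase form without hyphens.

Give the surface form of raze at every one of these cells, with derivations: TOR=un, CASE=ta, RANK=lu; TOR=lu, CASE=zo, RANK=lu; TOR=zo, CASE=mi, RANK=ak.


cell TOR=un, CASE=ta, RANK=lu:
underlying: raze-t-ru-a
1. a, o -> 0 / V _: fires at position(s) 8: razetru
2. o -> e, u -> i / F C0 _: fires at position(s) 7: razetri
surface: razetri

cell TOR=lu, CASE=zo, RANK=lu:
underlying: raze-t-s-bu
1. a, o -> 0 / V _: no change
2. o -> e, u -> i / F C0 _: fires at position(s) 8: razetsbi
surface: razetsbi

cell TOR=zo, CASE=mi, RANK=ak:
underlying: raze-a-vi-bd
1. a, o -> 0 / V _: fires at position(s) 5: razevibd
2. o -> e, u -> i / F C0 _: no change
surface: razevibd


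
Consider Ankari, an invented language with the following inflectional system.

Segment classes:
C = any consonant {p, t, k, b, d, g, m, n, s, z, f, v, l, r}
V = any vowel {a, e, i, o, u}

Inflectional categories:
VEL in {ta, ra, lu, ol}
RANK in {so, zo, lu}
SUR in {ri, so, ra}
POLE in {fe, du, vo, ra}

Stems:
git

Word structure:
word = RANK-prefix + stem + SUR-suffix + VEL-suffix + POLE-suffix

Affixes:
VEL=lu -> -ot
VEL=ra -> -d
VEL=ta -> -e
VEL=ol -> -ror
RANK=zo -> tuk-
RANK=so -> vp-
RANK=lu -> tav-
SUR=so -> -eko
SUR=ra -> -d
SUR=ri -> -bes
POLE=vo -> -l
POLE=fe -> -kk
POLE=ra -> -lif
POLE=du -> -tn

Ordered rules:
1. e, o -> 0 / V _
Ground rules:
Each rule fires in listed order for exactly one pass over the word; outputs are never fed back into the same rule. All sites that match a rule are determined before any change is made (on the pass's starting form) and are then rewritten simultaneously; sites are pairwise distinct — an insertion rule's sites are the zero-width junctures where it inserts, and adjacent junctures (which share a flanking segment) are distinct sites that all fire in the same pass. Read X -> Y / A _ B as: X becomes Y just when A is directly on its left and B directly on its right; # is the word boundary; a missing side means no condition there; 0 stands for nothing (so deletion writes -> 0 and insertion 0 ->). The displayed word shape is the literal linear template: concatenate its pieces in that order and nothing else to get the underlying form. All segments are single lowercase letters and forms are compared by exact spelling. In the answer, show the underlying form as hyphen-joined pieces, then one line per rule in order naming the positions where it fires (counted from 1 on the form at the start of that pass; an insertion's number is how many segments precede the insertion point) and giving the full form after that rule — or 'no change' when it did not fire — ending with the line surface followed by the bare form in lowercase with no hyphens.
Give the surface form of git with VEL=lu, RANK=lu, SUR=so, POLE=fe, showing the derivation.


underlying: tav-git-eko-ot-kk
1. e, o -> 0 / V _: fires at position(s) 10: tavgitekotkk
surface: tavgitekotkk


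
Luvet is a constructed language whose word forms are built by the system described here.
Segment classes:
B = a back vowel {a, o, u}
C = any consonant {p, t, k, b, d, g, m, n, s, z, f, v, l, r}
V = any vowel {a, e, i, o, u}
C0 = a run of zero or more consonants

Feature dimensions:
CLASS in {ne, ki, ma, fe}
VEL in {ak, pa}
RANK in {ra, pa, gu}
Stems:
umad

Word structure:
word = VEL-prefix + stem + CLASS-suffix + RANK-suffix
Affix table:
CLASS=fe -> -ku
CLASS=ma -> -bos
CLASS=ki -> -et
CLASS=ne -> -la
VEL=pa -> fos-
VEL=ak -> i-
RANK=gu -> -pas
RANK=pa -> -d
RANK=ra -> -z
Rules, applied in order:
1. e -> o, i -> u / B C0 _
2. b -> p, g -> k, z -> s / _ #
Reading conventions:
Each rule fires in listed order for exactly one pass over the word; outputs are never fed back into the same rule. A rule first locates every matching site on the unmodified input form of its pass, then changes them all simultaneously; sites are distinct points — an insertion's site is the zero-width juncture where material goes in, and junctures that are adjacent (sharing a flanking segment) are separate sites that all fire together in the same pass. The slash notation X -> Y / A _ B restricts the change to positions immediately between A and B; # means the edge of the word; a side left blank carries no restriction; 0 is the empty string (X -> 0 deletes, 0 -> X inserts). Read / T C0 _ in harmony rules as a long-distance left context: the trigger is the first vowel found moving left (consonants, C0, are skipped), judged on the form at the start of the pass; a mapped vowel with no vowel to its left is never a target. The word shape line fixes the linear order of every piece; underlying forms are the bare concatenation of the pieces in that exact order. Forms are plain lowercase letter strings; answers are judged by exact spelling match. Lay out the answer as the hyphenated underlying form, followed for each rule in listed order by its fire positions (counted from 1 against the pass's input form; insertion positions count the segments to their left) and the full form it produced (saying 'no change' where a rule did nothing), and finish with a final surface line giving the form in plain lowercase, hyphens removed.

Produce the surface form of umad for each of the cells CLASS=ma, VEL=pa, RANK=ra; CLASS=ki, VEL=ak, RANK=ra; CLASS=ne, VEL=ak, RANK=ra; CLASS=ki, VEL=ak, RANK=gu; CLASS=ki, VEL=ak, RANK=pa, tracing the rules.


cell CLASS=ma, VEL=pa, RANK=ra:
underlying: fos-umad-bos-z
1. e -> o, i -> u / B C0 _: no change
2. b -> p, g -> k, z -> s / _ #: fires at position(s) 11: fosumadboss
surface: fosumadboss

cell CLASS=ki, VEL=ak, RANK=ra:
underlying: i-umad-et-z
1. e -> o, i -> u / B C0 _: fires at position(s) 6: iumadotz
2. b -> p, g -> k, z -> s / _ #: fires at position(s) 8: iumadots
surface: iumadots

cell CLASS=ne, VEL=ak, RANK=ra:
underlying: i-umad-la-z
1. e -> o, i -> u / B C0 _: no change
2. b -> p, g -> k, z -> s / _ #: fires at position(s) 8: iumadlas
surface: iumadlas

cell CLASS=ki, VEL=ak, RANK=gu:
underlying: i-umad-et-pas
1. e -> o, i -> u / B C0 _: fires at position(s) 6: iumadotpas
2. b -> p, g -> k, z -> s / _ #: no change
surface: iumadotpas

cell CLASS=ki, VEL=ak, RANK=pa:
underlying: i-umad-et-d
1. e -> o, i -> u / B C0 _: fires at position(s) 6: iumadotd
2. b -> p, g -> k, z -> s / _ #: no change
surface: iumadotd


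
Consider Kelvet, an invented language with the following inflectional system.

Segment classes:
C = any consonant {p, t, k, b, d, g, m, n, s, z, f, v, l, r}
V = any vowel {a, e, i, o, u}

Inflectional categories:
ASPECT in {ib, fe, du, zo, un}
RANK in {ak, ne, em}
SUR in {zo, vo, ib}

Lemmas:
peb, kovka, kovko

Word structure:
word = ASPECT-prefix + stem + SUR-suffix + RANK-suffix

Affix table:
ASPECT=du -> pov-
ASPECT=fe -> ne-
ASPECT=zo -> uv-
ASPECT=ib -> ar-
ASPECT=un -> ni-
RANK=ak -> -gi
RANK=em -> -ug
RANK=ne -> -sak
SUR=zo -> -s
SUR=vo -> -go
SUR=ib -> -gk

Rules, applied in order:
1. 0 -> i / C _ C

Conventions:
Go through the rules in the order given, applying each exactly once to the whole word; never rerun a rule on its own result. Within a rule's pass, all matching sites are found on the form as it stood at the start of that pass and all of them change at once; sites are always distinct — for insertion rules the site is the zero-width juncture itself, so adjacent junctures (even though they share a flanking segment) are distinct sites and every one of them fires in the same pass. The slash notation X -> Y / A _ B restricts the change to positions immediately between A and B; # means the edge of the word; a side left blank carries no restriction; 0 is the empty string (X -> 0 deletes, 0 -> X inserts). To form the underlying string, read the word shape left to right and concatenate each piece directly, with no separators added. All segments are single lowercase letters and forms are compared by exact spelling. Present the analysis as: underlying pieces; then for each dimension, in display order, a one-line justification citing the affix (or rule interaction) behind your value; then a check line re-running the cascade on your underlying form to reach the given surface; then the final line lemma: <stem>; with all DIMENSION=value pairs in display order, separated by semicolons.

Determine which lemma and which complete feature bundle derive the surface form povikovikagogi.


underlying: pov-kovka-go-gi
ASPECT=du - signalled by the affix pov-
RANK=ak - signalled by the affix -gi
SUR=vo - signalled by the affix -go
check: povkovkagogi -> povikovikagogi
lemma: kovka; ASPECT=du; RANK=ak; SUR=vo


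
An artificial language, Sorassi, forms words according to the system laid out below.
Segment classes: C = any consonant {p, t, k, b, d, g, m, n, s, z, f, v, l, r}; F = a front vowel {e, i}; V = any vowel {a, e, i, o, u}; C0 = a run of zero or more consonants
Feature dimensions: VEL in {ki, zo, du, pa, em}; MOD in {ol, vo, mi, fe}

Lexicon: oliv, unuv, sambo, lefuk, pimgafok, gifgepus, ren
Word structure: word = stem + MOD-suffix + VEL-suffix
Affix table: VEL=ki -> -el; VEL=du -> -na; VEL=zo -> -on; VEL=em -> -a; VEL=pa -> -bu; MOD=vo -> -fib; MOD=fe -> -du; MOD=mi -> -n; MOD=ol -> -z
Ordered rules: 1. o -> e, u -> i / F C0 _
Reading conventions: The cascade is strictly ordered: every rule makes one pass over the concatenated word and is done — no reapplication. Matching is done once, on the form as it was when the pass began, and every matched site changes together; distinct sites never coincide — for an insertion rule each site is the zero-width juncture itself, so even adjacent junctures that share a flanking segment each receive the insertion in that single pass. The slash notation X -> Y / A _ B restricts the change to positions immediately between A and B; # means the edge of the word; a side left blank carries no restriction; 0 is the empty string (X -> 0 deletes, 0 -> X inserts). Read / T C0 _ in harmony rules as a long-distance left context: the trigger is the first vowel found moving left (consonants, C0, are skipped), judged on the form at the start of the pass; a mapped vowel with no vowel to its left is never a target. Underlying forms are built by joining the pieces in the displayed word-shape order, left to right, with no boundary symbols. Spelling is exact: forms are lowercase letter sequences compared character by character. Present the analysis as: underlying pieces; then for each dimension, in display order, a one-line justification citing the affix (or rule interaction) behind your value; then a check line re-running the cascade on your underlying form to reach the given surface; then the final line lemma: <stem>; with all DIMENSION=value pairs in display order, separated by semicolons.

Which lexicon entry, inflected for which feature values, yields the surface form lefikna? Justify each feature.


underlying: lefuk-n-a
VEL=em - signalled by the affix -a
MOD=mi - signalled by the affix -n
check: lefukna -> lefikna
lemma: lefuk; VEL=em; MOD=mi


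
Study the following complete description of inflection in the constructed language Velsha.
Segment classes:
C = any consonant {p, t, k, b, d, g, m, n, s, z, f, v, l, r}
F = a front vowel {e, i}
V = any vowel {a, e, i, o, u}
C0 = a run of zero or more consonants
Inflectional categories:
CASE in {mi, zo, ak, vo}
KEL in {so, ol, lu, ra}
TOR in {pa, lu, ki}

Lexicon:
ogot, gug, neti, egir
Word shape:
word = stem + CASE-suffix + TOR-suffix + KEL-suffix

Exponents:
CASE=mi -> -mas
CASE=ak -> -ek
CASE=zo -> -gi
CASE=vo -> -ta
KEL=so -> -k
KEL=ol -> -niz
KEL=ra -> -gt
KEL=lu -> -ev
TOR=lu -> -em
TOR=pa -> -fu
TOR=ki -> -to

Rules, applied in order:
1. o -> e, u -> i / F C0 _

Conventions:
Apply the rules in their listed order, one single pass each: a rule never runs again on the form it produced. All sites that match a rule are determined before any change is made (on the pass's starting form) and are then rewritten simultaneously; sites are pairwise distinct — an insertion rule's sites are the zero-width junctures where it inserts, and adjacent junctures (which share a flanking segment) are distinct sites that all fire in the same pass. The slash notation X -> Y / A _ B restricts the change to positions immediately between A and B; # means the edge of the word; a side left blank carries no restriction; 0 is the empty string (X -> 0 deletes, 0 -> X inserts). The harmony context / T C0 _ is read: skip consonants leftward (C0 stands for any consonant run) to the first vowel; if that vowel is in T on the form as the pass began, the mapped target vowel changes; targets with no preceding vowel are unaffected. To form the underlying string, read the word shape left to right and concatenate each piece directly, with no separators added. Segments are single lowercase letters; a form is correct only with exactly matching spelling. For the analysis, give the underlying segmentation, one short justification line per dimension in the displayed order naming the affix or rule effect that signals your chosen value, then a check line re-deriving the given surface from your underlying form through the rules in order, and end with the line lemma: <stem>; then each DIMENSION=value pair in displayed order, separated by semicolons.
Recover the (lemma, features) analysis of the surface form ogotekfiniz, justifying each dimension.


underlying: ogot-ek-fu-niz
CASE=ak - signalled by the affix -ek
KEL=ol - signalled by the affix -niz
TOR=pa - signalled by the affix -fu
check: ogotekfuniz -> ogotekfiniz
lemma: ogot; CASE=ak; KEL=ol; TOR=pa


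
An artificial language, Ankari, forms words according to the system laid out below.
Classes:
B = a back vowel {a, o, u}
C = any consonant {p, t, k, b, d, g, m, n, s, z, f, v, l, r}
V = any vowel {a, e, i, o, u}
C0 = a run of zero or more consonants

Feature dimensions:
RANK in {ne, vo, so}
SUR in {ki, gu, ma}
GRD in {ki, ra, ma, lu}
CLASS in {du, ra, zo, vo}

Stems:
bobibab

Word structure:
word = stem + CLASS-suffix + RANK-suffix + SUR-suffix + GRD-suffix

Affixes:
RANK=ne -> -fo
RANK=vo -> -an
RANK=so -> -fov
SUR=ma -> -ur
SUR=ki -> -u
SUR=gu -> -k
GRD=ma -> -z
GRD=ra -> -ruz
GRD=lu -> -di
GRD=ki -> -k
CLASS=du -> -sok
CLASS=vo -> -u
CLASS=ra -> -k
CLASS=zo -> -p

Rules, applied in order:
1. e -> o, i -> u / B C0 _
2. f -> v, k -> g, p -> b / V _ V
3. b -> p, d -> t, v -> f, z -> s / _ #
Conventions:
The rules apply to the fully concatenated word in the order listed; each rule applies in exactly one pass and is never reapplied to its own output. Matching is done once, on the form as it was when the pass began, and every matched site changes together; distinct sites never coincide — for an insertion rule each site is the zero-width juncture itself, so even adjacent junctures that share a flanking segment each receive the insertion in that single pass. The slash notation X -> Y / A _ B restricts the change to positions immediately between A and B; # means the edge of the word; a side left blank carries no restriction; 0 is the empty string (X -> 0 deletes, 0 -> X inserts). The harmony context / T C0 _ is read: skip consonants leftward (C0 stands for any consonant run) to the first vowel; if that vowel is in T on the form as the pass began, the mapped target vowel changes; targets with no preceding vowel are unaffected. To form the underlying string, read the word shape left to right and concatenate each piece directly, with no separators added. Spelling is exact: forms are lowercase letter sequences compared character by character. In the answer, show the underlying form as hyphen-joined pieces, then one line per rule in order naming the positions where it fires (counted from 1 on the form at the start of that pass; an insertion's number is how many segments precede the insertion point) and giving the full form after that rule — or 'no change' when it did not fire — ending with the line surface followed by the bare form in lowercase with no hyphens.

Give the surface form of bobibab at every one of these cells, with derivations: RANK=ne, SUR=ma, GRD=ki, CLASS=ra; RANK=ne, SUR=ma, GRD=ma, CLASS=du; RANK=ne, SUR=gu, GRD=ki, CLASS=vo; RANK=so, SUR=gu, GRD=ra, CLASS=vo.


cell RANK=ne, SUR=ma, GRD=ki, CLASS=ra:
underlying: bobibab-k-fo-ur-k
1. e -> o, i -> u / B C0 _: fires at position(s) 4: bobubabkfourk
2. f -> v, k -> g, p -> b / V _ V: no change
3. b -> p, d -> t, v -> f, z -> s / _ #: no change
surface: bobubabkfourk

cell RANK=ne, SUR=ma, GRD=ma, CLASS=du:
underlying: bobibab-sok-fo-ur-z
1. e -> o, i -> u / B C0 _: fires at position(s) 4: bobubabsokfourz
2. f -> v, k -> g, p -> b / V _ V: no change
3. b -> p, d -> t, v -> f, z -> s / _ #: fires at position(s) 15: bobubabsokfours
surface: bobubabsokfours

cell RANK=ne, SUR=gu, GRD=ki, CLASS=vo:
underlying: bobibab-u-fo-k-k
1. e -> o, i -> u / B C0 _: fires at position(s) 4: bobubabufokk
2. f -> v, k -> g, p -> b / V _ V: fires at position(s) 9: bobubabuvokk
3. b -> p, d -> t, v -> f, z -> s / _ #: no change
surface: bobubabuvokk

cell RANK=so, SUR=gu, GRD=ra, CLASS=vo:
underlying: bobibab-u-fov-k-ruz
1. e -> o, i -> u / B C0 _: fires at position(s) 4: bobubabufovkruz
2. f -> v, k -> g, p -> b / V _ V: fires at position(s) 9: bobubabuvovkruz
3. b -> p, d -> t, v -> f, z -> s / _ #: fires at position(s) 15: bobubabuvovkrus
surface: bobubabuvovkrus


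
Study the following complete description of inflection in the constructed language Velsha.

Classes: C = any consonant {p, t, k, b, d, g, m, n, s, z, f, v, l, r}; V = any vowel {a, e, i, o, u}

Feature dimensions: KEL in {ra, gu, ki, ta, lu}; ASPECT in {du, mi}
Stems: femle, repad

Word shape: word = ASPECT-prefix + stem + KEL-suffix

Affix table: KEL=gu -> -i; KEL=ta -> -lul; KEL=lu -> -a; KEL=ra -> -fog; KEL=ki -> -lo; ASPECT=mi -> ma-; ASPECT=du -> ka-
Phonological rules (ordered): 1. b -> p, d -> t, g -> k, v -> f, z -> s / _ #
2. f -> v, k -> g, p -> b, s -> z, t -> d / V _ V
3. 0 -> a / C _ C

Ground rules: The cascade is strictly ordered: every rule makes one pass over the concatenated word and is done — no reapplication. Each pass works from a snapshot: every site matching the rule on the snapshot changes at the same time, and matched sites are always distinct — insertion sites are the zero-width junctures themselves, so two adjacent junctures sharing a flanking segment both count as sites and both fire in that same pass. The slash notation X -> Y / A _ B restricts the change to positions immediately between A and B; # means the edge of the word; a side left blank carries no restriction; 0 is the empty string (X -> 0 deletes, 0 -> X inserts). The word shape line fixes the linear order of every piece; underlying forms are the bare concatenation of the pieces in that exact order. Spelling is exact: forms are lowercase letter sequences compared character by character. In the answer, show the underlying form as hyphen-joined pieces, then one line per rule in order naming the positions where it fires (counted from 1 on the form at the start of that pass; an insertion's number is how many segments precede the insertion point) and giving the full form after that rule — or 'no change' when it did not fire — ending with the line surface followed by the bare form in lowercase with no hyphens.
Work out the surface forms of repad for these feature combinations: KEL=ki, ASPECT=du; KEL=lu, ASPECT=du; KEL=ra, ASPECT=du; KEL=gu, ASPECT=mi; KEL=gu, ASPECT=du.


cell KEL=ki, ASPECT=du:
underlying: ka-repad-lo
1. b -> p, d -> t, g -> k, v -> f, z -> s / _ #: no change
2. f -> v, k -> g, p -> b, s -> z, t -> d / V _ V: fires at position(s) 5: karebadlo
3. 0 -> a / C _ C: inserts after position(s) 7: karebadalo
surface: karebadalo

cell KEL=lu, ASPECT=du:
underlying: ka-repad-a
1. b -> p, d -> t, g -> k, v -> f, z -> s / _ #: no change
2. f -> v, k -> g, p -> b, s -> z, t -> d / V _ V: fires at position(s) 5: karebada
3. 0 -> a / C _ C: no change
surface: karebada

cell KEL=ra, ASPECT=du:
underlying: ka-repad-fog
1. b -> p, d -> t, g -> k, v -> f, z -> s / _ #: fires at position(s) 10: karepadfok
2. f -> v, k -> g, p -> b, s -> z, t -> d / V _ V: fires at position(s) 5: karebadfok
3. 0 -> a / C _ C: inserts after position(s) 7: karebadafok
surface: karebadafok

cell KEL=gu, ASPECT=mi:
underlying: ma-repad-i
1. b -> p, d -> t, g -> k, v -> f, z -> s / _ #: no change
2. f -> v, k -> g, p -> b, s -> z, t -> d / V _ V: fires at position(s) 5: marebadi
3. 0 -> a / C _ C: no change
surface: marebadi

cell KEL=gu, ASPECT=du:
underlying: ka-repad-i
1. b -> p, d -> t, g -> k, v -> f, z -> s / _ #: no change
2. f -> v, k -> g, p -> b, s -> z, t -> d / V _ V: fires at position(s) 5: karebadi
3. 0 -> a / C _ C: no change
surface: karebadi


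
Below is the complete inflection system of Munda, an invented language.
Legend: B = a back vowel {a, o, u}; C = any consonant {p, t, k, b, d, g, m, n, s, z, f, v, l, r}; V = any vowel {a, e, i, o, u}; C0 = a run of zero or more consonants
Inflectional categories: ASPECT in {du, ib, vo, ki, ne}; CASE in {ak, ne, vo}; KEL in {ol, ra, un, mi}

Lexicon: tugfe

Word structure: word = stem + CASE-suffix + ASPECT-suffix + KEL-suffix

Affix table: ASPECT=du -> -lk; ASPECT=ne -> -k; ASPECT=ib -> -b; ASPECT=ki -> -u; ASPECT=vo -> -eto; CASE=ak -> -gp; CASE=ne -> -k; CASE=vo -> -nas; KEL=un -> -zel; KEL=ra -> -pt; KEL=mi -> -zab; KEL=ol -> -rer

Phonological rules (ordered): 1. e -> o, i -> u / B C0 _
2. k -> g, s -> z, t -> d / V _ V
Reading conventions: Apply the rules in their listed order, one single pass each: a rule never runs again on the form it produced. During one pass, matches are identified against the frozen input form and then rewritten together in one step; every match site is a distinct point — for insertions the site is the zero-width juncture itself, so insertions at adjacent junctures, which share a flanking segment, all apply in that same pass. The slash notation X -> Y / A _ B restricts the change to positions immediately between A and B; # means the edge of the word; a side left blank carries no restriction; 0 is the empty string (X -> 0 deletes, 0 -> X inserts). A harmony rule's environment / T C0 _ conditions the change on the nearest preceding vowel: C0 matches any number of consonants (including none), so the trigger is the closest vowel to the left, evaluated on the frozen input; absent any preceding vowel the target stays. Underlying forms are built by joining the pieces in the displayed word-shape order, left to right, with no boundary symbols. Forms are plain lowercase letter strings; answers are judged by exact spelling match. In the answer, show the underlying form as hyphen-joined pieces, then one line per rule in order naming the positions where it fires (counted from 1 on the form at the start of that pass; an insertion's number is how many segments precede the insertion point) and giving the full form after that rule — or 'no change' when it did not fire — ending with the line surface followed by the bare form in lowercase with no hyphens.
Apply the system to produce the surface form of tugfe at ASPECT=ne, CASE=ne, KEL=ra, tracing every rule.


underlying: tugfe-k-k-pt
1. e -> o, i -> u / B C0 _: fires at position(s) 5: tugfokkpt
2. k -> g, s -> z, t -> d / V _ V: no change
surface: tugfokkpt


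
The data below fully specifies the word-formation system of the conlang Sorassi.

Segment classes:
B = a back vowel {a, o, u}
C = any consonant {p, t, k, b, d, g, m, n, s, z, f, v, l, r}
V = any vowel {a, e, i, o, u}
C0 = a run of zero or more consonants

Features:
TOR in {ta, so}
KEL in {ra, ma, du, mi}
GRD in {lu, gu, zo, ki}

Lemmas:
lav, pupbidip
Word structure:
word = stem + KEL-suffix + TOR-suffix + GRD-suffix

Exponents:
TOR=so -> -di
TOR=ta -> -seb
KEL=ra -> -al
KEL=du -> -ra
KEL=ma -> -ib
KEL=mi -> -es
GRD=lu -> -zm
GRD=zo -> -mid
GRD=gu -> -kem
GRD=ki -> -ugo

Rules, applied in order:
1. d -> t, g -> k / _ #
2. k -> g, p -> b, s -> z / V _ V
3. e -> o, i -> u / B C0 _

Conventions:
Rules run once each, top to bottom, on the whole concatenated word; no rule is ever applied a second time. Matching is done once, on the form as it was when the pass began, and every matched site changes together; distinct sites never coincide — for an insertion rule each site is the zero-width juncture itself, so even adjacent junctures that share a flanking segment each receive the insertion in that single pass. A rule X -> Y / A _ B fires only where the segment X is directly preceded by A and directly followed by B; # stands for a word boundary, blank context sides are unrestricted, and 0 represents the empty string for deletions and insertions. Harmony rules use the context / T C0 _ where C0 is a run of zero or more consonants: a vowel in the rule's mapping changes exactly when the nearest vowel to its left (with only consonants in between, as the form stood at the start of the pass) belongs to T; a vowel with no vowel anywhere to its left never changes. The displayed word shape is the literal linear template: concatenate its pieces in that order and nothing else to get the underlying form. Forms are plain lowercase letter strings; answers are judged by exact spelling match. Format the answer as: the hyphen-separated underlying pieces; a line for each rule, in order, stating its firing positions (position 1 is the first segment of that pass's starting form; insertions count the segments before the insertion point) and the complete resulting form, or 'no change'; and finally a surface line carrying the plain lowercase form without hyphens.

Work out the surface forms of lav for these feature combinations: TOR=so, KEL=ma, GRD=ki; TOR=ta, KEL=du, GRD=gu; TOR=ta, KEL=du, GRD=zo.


cell TOR=so, KEL=ma, GRD=ki:
underlying: lav-ib-di-ugo
1. d -> t, g -> k / _ #: no change
2. k -> g, p -> b, s -> z / V _ V: no change
3. e -> o, i -> u / B C0 _: fires at position(s) 4: lavubdiugo
surface: lavubdiugo

cell TOR=ta, KEL=du, GRD=gu:
underlying: lav-ra-seb-kem
1. d -> t, g -> k / _ #: no change
2. k -> g, p -> b, s -> z / V _ V: fires at position(s) 6: lavrazebkem
3. e -> o, i -> u / B C0 _: fires at position(s) 7: lavrazobkem
surface: lavrazobkem

cell TOR=ta, KEL=du, GRD=zo:
underlying: lav-ra-seb-mid
1. d -> t, g -> k / _ #: fires at position(s) 11: lavrasebmit
2. k -> g, p -> b, s -> z / V _ V: fires at position(s) 6: lavrazebmit
3. e -> o, i -> u / B C0 _: fires at position(s) 7: lavrazobmit
surface: lavrazobmit


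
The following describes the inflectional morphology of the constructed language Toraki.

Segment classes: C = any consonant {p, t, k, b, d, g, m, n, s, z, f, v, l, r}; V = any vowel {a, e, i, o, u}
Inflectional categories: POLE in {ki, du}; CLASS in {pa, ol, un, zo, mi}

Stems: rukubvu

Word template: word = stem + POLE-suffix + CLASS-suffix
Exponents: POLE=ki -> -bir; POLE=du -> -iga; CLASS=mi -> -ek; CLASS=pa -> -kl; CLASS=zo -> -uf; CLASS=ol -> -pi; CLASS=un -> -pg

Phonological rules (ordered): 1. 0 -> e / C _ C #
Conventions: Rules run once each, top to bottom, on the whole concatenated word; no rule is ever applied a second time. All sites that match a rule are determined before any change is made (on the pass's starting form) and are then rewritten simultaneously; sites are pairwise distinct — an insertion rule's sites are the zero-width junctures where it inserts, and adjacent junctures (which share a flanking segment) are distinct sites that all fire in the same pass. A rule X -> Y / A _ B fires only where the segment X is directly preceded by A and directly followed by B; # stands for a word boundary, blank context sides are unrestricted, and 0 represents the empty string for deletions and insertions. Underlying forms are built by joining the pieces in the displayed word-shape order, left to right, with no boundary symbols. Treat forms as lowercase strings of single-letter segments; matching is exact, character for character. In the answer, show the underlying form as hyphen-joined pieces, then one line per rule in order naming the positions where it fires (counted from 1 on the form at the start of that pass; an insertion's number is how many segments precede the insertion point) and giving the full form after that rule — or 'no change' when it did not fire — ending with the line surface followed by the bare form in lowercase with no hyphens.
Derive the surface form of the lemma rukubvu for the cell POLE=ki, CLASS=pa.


underlying: rukubvu-bir-kl
1. 0 -> e / C _ C #: inserts after position(s) 11: rukubvubirkel
surface: rukubvubirkel


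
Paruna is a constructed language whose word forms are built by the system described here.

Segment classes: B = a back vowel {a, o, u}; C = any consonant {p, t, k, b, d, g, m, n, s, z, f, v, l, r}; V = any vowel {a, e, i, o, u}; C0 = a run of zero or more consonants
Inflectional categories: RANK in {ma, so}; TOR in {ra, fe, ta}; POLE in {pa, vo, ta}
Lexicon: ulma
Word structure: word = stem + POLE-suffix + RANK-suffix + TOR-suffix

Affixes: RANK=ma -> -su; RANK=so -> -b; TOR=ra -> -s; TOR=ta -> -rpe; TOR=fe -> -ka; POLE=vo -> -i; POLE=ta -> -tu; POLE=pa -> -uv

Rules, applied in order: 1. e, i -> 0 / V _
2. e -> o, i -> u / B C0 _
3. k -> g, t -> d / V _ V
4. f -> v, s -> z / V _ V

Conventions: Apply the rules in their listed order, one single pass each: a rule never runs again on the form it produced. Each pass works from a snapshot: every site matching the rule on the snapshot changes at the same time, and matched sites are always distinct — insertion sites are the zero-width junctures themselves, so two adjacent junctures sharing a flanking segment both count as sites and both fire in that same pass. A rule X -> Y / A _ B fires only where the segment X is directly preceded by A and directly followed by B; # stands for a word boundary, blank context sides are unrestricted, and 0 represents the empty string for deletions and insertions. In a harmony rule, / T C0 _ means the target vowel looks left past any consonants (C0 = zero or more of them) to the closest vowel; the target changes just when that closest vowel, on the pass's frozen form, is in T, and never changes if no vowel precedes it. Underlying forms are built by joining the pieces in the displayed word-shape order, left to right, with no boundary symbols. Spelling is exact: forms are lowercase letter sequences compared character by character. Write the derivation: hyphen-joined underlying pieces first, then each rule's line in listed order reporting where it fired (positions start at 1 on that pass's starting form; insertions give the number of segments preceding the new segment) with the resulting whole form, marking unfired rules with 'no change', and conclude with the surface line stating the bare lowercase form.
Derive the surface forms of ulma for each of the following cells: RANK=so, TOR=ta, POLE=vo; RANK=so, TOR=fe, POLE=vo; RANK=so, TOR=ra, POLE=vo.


cell RANK=so, TOR=ta, POLE=vo:
underlying: ulma-i-b-rpe
1. e, i -> 0 / V _: fires at position(s) 5: ulmabrpe
2. e -> o, i -> u / B C0 _: fires at position(s) 8: ulmabrpo
3. k -> g, t -> d / V _ V: no change
4. f -> v, s -> z / V _ V: no change
surface: ulmabrpo

cell RANK=so, TOR=fe, POLE=vo:
underlying: ulma-i-b-ka
1. e, i -> 0 / V _: fires at position(s) 5: ulmabka
2. e -> o, i -> u / B C0 _: no change
3. k -> g, t -> d / V _ V: no change
4. f -> v, s -> z / V _ V: no change
surface: ulmabka

cell RANK=so, TOR=ra, POLE=vo:
underlying: ulma-i-b-s
1. e, i -> 0 / V _: fires at position(s) 5: ulmabs
2. e -> o, i -> u / B C0 _: no change
3. k -> g, t -> d / V _ V: no change
4. f -> v, s -> z / V _ V: no change
surface: ulmabs
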